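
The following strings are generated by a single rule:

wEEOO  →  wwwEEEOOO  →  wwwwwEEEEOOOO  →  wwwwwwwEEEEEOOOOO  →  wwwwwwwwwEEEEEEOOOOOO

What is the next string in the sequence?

wwwwwwwwwwwEEEEEEEOOOOOOO

The n-th term is 2n-1 w's then n+1 E's then n+1 O's (n = 1, 2, …).
For the next term, n = 6, so the run lengths are 11, 7, 7.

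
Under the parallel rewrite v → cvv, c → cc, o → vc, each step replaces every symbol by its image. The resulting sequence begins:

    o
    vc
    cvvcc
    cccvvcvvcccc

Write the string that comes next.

Apply φ to cccvvcvvcccc symbol by symbol: c→cc, c→cc, c→cc, v→cvv, v→cvv, c→cc, v→cvv, v→cvv, c→cc, c→cc, c→cc, c→cc; joined: cc cc cc cvv cvv cc cvv cvv cc cc cc cc.

cccccccvvcvvcccvvcvvcccccccc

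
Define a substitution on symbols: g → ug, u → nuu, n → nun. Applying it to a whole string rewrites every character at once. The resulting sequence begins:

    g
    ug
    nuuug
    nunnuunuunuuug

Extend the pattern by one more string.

Replace each of the 14 characters of nunnuunuunuuug in place — nun nuu nun nun nuu nuu nun nuu nuu nun nuu nuu nuu ug — and concatenate.

nunnuununnunnuunuununnuunuununnuunuunuuug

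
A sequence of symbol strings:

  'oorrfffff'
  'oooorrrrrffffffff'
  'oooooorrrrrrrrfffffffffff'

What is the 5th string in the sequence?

oooooooooorrrrrrrrrrrrrrfffffffffffffffff

Term n consists of 2n o's, followed by 3n-1 r's, followed by 3n+2 f's (n = 1, 2, …).
Setting n = 5 gives 10, 14, 17 characters in each block.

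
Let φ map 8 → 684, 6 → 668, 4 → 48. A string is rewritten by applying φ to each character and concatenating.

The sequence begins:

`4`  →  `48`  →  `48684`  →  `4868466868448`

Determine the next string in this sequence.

48684668684486686686846686844848684

φ(4868466868448) expands symbol-by-symbol to 48 684 668 684 48 668 668 684 668 684 48 48 684; joining the 13 pieces gives the next term.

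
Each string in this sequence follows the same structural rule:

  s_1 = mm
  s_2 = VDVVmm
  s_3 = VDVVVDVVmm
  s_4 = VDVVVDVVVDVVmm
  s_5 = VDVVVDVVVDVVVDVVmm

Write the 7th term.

Every step adds VDVV at the front: s(k+1) = VDVV·s(k).
From VDVVVDVVVDVVVDVVmm, 2 further steps: VDVVVDVVVDVVVDVVmm → VDVVVDVVVDVVVDVVVDVVmm → (answer).

VDVVVDVVVDVVVDVVVDVVVDVVmm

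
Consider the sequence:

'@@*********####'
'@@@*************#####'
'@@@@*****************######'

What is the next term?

@@@@@*********************#######

The n-th term is n @'s then 4n+1 *'s then n+2 #'s, where the shown terms are n = 2, 3, 4.
Setting n = 5 gives 5, 21, 7 characters in each block.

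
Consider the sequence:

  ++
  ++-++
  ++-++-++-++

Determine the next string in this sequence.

++-++-++-++-++-++-++-++

Every step duplicates the string with '-' between the halves.
One more doubling of ++-++-++-++ gives the answer.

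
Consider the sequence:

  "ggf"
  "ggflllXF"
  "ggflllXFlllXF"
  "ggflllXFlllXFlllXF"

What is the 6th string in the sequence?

The strings grow by a fixed suffix lllXF each time.
From ggflllXFlllXFlllXF, 2 further steps: ggflllXFlllXFlllXF → ggflllXFlllXFlllXFlllXF → (answer).

ggflllXFlllXFlllXFlllXFlllXF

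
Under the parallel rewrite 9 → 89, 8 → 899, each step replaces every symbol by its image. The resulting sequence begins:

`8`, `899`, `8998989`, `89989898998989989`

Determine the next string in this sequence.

Applying the rule to each of the 17 symbols of 89989898998989989 gives the pieces 899 89 89 899 89 899 89 899 89 89 899 89 899 89 89 899 89, which concatenate to the answer.

89989898998989989899898989989899898989989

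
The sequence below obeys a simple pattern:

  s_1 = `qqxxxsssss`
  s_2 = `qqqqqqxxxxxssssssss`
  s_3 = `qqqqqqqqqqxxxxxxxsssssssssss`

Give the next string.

qqqqqqqqqqqqqqxxxxxxxxxssssssssssssss

Each string has the form q^{4n-2} x^{2n+1} s^{3n+2} (n = 1, 2, …).
At n = 4 the blocks have lengths 14, 9, 14.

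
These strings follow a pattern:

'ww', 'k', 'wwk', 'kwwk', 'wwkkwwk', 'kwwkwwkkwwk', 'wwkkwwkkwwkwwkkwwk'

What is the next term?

Each term (from the third on) is the two preceding terms concatenated in order: term 3 = ww·k = wwk.
The next term joins kwwkwwkkwwk and wwkkwwkkwwkwwkkwwk.

kwwkwwkkwwkwwkkwwkkwwkwwkkwwk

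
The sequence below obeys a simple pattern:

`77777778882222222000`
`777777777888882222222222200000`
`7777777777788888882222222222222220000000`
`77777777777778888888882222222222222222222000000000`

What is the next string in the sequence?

Term n consists of 2n+3 7's, followed by 2n-1 8's, followed by 4n-1 2's, followed by 2n-1 0's, where the shown terms are n = 2, 3, 4, 5.
Setting n = 6 gives 15, 11, 23, 11 characters in each block.

777777777777777888888888882222222222222222222222200000000000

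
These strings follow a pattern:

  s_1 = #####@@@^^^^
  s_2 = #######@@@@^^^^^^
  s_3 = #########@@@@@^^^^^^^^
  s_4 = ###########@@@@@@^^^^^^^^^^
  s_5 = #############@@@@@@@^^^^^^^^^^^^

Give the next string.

Reading off run lengths: # runs 5, 7, 9, 11, 13; @ runs 3, 4, 5, 6, 7; ^ runs 4, 6, 8, 10, 12 — each is linear in n, where the shown terms are n = 2, 3, 4, 5, 6.
Setting n = 7 gives 15, 8, 14 characters in each block.

###############@@@@@@@@^^^^^^^^^^^^^^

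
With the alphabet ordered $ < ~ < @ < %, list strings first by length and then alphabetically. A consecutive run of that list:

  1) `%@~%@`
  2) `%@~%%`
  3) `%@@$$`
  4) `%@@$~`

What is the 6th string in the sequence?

%@@$%

Continuing the enumeration 2 steps past %@@$~: %@@$~ → %@@$@ → (answer).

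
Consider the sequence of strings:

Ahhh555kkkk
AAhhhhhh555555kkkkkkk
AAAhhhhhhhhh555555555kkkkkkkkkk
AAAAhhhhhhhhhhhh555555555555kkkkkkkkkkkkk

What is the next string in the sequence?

AAAAAhhhhhhhhhhhhhhh555555555555555kkkkkkkkkkkkkkkk

Reading off run lengths: A runs 1, 2, 3, 4; h runs 3, 6, 9, 12; 5 runs 3, 6, 9, 12; k runs 4, 7, 10, 13 — each is linear in n (n = 1, 2, …).
Setting n = 5 gives 5, 15, 15, 16 characters in each block.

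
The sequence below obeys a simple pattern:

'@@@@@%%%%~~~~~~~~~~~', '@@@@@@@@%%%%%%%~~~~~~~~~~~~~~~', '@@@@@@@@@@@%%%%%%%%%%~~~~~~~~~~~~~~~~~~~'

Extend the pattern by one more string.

@@@@@@@@@@@@@@%%%%%%%%%%%%%~~~~~~~~~~~~~~~~~~~~~~~

Each string has the form @^{3n-1} %^{3n-2} ~^{4n+3}, where the shown terms are n = 2, 3, 4.
Setting n = 5 gives 14, 13, 23 characters in each block.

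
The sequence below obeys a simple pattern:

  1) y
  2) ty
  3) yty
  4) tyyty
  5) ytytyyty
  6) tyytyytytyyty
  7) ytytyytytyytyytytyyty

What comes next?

tyytyytytyytyytytyytytyytyytytyyty

From term 3 onward, concatenate the second-to-last term with the last: y·ty = yty, ty·yty = tyyty, …
Continuing: tyytyytytyyty · ytytyytytyytyytytyyty gives term 8.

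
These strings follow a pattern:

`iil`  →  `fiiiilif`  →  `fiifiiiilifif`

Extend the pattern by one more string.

Each term wraps the previous one in fii on the left and if on the right.
Applying this once more to fiifiiiilifif:

fiifiifiiiilififif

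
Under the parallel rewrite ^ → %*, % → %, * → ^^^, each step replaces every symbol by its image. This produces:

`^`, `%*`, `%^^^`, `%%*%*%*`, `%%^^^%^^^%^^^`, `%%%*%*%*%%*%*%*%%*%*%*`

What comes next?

%%%^^^%^^^%^^^%%^^^%^^^%^^^%%^^^%^^^%^^^

Applying the rule to each of the 22 symbols of %%%*%*%*%%*%*%*%%*%*%* gives the pieces % % % ^^^ % ^^^ % ^^^ % % ^^^ % ^^^ % ^^^ % % ^^^ % ^^^ % ^^^, which concatenate to the answer.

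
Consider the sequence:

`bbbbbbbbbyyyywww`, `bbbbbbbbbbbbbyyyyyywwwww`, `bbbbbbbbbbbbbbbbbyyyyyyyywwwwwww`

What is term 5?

bbbbbbbbbbbbbbbbbbbbbbbbbyyyyyyyyyyyywwwwwwwwwww

Term n consists of 4n+1 b's, followed by 2n y's, followed by 2n-1 w's, where the shown terms are n = 2, 3, 4.
For term 5, n = 6, so the run lengths are 25, 12, 11.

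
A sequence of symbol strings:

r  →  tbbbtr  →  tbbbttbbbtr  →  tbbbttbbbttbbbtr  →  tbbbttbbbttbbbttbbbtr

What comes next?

tbbbttbbbttbbbttbbbttbbbtr

Each term is the previous one with tbbbt prepended.
One more step from tbbbttbbbttbbbttbbbtr gives the answer.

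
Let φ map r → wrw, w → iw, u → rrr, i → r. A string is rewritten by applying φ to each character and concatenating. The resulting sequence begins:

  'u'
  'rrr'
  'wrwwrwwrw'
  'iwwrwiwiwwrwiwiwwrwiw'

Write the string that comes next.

Rewriting the 21 symbols of iwwrwiwiwwrwiwiwwrwiw one by one yields r iw iw wrw iw r iw r iw iw wrw iw r iw r iw iw wrw iw r iw; concatenated:

riwiwwrwiwriwriwiwwrwiwriwriwiwwrwiwriw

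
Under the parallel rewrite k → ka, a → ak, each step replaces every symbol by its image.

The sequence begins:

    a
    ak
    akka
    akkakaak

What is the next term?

akkakaakkaakakka

Rewriting each symbol of akkakaak: a→ak, k→ka, k→ka, a→ak, k→ka, a→ak, a→ak, k→ka, which concatenates to ak ka ka ak ka ak ak ka.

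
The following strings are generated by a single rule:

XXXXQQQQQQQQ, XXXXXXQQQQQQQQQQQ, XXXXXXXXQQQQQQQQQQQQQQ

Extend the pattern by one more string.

Term n consists of 2n X's, followed by 3n+2 Q's, where the shown terms are n = 2, 3, 4.
For the next term, n = 5, so the run lengths are 10, 17.

XXXXXXXXXXQQQQQQQQQQQQQQQQQ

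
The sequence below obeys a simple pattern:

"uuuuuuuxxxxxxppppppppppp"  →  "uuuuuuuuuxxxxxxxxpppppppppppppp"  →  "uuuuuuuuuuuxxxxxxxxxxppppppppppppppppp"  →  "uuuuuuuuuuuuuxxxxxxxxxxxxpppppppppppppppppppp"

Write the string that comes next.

Each string has the form u^{2n+1} x^{2n} p^{3n+2}, where the shown terms are n = 3, 4, 5, 6.
For the next term, n = 7, so the run lengths are 15, 14, 23.

uuuuuuuuuuuuuuuxxxxxxxxxxxxxxppppppppppppppppppppppp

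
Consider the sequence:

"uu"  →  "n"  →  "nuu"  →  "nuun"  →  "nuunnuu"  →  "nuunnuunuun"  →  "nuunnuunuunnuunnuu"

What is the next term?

This is a Fibonacci-style word recurrence s(k) = s(k−1)·s(k−2): e.g. n·uu = nuu.
So term 8 is nuunnuunuunnuunnuu·nuunnuunuun.

nuunnuunuunnuunnuunuunnuunuun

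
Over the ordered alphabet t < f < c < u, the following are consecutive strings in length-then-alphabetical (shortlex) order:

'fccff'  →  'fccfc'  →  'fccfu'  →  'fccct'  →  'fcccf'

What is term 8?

Stepping forward 3 times from fcccf: fcccf → fcccc → fcccu, then the target.

fccut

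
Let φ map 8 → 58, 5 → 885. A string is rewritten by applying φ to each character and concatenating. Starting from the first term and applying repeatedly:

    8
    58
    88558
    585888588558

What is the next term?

Rewriting each symbol of 585888588558: 5→885, 8→58, 5→885, 8→58, 8→58, 8→58, 5→885, 8→58, 8→58, 5→885, 5→885, 8→58, which concatenates to 885 58 885 58 58 58 885 58 58 885 885 58.

88558885585858885585888588558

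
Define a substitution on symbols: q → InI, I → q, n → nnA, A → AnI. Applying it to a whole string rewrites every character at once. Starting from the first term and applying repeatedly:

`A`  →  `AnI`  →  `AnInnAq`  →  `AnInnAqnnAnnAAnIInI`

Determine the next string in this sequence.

AnInnAqnnAnnAAnIInInnAnnAAnInnAnnAAnIAnInnAqqnnAq

Applying the rule to each of the 19 symbols of AnInnAqnnAnnAAnIInI gives the pieces AnI nnA q nnA nnA AnI InI nnA nnA AnI nnA nnA AnI AnI nnA q q nnA q, which concatenate to the answer.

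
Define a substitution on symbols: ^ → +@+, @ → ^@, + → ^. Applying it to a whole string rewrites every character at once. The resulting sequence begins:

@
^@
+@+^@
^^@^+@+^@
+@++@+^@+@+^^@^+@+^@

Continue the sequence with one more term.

φ(+@++@+^@+@+^^@^+@+^@) expands symbol-by-symbol to ^ ^@ ^ ^ ^@ ^ +@+ ^@ ^ ^@ ^ +@+ +@+ ^@ +@+ ^ ^@ ^ +@+ ^@; joining the 20 pieces gives the next term.

^^@^^^@^+@+^@^^@^+@++@+^@+@+^^@^+@+^@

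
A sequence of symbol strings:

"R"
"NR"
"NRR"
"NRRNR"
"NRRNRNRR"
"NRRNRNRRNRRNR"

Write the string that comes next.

This is a Fibonacci-style word recurrence s(k) = s(k−1)·s(k−2): e.g. NR·R = NRR.
So term 7 is NRRNRNRRNRRNR·NRRNRNRR.

NRRNRNRRNRRNRNRRNRNRR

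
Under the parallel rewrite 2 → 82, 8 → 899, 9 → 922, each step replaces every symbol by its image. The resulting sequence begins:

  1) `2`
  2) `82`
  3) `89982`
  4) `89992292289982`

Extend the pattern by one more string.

8999229229228282922828289992292289982

φ(89992292289982) expands symbol-by-symbol to 899 922 922 922 82 82 922 82 82 899 922 922 899 82; joining the 14 pieces gives the next term.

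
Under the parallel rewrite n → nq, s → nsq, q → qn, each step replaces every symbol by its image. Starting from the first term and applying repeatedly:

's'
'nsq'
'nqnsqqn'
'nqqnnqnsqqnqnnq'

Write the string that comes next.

nqqnqnnqnqqnnqnsqqnqnnqqnnqnqqn

Applying the rule to each of the 15 symbols of nqqnnqnsqqnqnnq gives the pieces nq qn qn nq nq qn nq nsq qn qn nq qn nq nq qn, which concatenate to the answer.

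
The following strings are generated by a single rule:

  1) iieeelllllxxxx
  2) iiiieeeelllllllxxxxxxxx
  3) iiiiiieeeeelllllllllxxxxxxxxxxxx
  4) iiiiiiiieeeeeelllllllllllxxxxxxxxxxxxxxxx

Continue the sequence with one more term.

Each string has the form i^{2n} e^{n+2} l^{2n+3} x^{4n} (n = 1, 2, …).
At n = 5 the blocks have lengths 10, 7, 13, 20.

iiiiiiiiiieeeeeeelllllllllllllxxxxxxxxxxxxxxxxxxxx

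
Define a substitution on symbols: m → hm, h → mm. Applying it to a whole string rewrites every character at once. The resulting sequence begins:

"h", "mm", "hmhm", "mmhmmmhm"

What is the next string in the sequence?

Apply φ to mmhmmmhm symbol by symbol: m→hm, m→hm, h→mm, m→hm, m→hm, m→hm, h→mm, m→hm; joined: hm hm mm hm hm hm mm hm.

hmhmmmhmhmhmmmhm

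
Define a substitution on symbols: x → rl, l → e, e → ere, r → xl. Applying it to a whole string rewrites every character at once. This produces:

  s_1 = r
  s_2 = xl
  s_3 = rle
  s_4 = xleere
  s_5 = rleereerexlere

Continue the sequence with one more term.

Rewriting the 14 symbols of rleereerexlere one by one yields xl e ere ere xl ere ere xl ere rl e ere xl ere; concatenated:

xleereerexlereerexlererleerexlere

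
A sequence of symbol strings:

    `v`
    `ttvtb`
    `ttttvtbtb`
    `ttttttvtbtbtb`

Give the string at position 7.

ttttttttttttvtbtbtbtbtbtb

s(k+1) = tt·s(k)·tb, so each term gains tt as a prefix and tb as a suffix.
From ttttttvtbtbtb, 3 further steps: ttttttvtbtbtb → ttttttttvtbtbtbtb → ttttttttttvtbtbtbtbtb → (answer).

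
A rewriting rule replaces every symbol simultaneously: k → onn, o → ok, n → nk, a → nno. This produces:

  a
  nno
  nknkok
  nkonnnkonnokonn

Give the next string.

nkonnoknknknkonnoknknkokonnoknknk

φ(nkonnnkonnokonn) expands symbol-by-symbol to nk onn ok nk nk nk onn ok nk nk ok onn ok nk nk; joining the 15 pieces gives the next term.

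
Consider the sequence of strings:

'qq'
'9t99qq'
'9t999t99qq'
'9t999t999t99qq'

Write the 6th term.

9t999t999t999t999t99qq

Each term is the previous one with 9t99 prepended.
From 9t999t999t99qq, 2 further steps: 9t999t999t99qq → 9t999t999t999t99qq → (answer).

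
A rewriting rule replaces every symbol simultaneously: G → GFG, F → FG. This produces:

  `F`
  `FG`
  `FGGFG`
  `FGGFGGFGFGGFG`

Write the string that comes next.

FGGFGGFGFGGFGGFGFGGFGFGGFGGFGFGGFG

φ(FGGFGGFGFGGFG) expands symbol-by-symbol to FG GFG GFG FG GFG GFG FG GFG FG GFG GFG FG GFG; joining the 13 pieces gives the next term.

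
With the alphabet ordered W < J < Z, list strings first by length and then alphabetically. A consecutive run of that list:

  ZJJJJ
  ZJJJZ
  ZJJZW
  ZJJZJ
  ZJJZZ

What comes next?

ZJZWW

The successor of ZJJZZ increments the rightmost position that isn't already Z and resets every position after it to W.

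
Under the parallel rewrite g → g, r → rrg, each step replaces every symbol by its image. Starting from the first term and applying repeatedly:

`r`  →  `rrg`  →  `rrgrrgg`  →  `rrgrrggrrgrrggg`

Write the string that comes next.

rrgrrggrrgrrgggrrgrrggrrgrrgggg

φ(rrgrrggrrgrrggg) expands symbol-by-symbol to rrg rrg g rrg rrg g g rrg rrg g rrg rrg g g g; joining the 15 pieces gives the next term.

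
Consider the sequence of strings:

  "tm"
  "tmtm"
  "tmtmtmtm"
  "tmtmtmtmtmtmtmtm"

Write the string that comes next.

Each string is two copies of the previous one concatenated.
One more doubling of tmtmtmtmtmtmtmtm gives the answer.

tmtmtmtmtmtmtmtmtmtmtmtmtmtmtmtm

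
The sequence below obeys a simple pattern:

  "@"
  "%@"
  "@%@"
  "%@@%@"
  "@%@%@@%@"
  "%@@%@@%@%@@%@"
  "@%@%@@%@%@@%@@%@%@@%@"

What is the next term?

From term 3 onward, concatenate the second-to-last term with the last: @·%@ = @%@, %@·@%@ = %@@%@, …
Continuing: %@@%@@%@%@@%@ · @%@%@@%@%@@%@@%@%@@%@ gives term 8.

%@@%@@%@%@@%@@%@%@@%@%@@%@@%@%@@%@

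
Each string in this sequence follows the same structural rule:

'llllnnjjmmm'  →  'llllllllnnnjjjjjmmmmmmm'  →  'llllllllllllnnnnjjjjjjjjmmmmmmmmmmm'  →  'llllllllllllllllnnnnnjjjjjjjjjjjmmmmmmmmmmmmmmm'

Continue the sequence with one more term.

The n-th term is 4n l's then n+1 n's then 3n-1 j's then 4n-1 m's (n = 1, 2, …).
For the next term, n = 5, so the run lengths are 20, 6, 14, 19.

llllllllllllllllllllnnnnnnjjjjjjjjjjjjjjmmmmmmmmmmmmmmmmmmm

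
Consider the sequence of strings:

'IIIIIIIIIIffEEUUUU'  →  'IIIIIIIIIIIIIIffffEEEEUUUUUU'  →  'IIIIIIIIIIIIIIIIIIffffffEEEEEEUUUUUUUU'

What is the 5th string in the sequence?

IIIIIIIIIIIIIIIIIIIIIIIIIIffffffffffEEEEEEEEEEUUUUUUUUUUUU

Each string has the form I^{4n+2} f^{2n-2} E^{2n-2} U^{2n}, where the shown terms are n = 2, 3, 4.
For term 5, n = 6, so the run lengths are 26, 10, 10, 12.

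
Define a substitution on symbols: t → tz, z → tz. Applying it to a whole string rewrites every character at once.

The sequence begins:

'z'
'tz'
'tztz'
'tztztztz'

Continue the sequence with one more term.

tztztztztztztztz

Expanding tztztztz: t→tz, z→tz, t→tz, z→tz, t→tz, z→tz, t→tz, z→tz. Concatenated: tz tz tz tz tz tz tz tz.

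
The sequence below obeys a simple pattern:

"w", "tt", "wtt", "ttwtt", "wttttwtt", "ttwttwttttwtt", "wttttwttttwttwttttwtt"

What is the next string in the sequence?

ttwttwttttwttwttttwttttwttwttttwtt

From term 3 onward, concatenate the second-to-last term with the last: w·tt = wtt, tt·wtt = ttwtt, …
The next term joins ttwttwttttwtt and wttttwttttwttwttttwtt.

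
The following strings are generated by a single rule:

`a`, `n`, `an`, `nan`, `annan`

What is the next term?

This is a Fibonacci-style word recurrence s(k) = s(k−2)·s(k−1): e.g. a·n = an.
The next term joins nan and annan.

nanannan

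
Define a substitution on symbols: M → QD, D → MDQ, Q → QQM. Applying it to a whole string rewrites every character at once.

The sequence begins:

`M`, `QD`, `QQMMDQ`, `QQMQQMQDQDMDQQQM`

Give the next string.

QQMQQMQDQQMQQMQDQQMMDQQQMMDQQDMDQQQMQQMQQMQD

Replace each of the 16 characters of QQMQQMQDQDMDQQQM in place — QQM QQM QD QQM QQM QD QQM MDQ QQM MDQ QD MDQ QQM QQM QQM QD — and concatenate.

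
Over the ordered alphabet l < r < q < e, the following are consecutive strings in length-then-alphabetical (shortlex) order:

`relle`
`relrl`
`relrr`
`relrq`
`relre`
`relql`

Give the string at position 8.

relqq

Continuing the enumeration 2 steps past relql: relql → relqr → (answer).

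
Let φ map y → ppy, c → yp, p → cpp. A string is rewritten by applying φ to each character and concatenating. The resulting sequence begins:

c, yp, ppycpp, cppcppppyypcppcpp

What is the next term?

Rewriting the 17 symbols of cppcppppyypcppcpp one by one yields yp cpp cpp yp cpp cpp cpp cpp ppy ppy cpp yp cpp cpp yp cpp cpp; concatenated:

ypcppcppypcppcppcppcppppyppycppypcppcppypcppcpp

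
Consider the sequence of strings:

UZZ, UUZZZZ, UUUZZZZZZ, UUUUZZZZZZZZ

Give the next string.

UUUUUZZZZZZZZZZ

Reading off run lengths: U runs 1, 2, 3, 4; Z runs 2, 4, 6, 8 — each is linear in n (n = 1, 2, …).
At n = 5 the blocks have lengths 5, 10.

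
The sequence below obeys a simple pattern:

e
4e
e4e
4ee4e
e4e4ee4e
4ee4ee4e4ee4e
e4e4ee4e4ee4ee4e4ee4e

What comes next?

4ee4ee4e4ee4ee4e4ee4e4ee4ee4e4ee4e

Each term (from the third on) is the two preceding terms concatenated in order: term 3 = e·4e = e4e.
So term 8 is 4ee4ee4e4ee4e·e4e4ee4e4ee4ee4e4ee4e.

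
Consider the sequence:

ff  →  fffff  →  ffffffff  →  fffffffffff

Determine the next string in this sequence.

ffffffffffffff

s(k+1) = f·s(k)·ff, so each term gains f as a prefix and ff as a suffix.
One more step from fffffffffff gives the answer.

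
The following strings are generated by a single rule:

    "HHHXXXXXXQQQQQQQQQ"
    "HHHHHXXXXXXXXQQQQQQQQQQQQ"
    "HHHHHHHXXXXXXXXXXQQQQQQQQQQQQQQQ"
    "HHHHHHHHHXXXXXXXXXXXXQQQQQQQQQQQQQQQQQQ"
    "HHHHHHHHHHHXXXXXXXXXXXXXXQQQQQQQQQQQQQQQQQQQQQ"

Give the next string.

Reading off run lengths: H runs 3, 5, 7, 9, 11; X runs 6, 8, 10, 12, 14; Q runs 9, 12, 15, 18, 21 — each is linear in n, where the shown terms are n = 2, 3, 4, 5, 6.
At n = 7 the blocks have lengths 13, 16, 24.

HHHHHHHHHHHHHXXXXXXXXXXXXXXXXQQQQQQQQQQQQQQQQQQQQQQQQ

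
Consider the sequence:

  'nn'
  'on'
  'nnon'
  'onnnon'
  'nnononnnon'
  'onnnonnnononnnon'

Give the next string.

Each term (from the third on) is the two preceding terms concatenated in order: term 3 = nn·on = nnon.
Continuing: nnononnnon · onnnonnnononnnon gives term 7.

nnononnnononnnonnnononnnon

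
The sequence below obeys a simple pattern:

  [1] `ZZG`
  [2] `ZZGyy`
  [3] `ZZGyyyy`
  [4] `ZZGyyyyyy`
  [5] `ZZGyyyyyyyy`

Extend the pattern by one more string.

ZZGyyyyyyyyyy

The strings grow by a fixed suffix yy each time.
So the next term is ZZGyyyyyyyy·yy.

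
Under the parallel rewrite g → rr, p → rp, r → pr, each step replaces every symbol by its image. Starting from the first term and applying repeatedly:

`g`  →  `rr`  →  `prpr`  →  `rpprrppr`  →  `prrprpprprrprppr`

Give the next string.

rpprprrpprrprpprrpprprrpprrprppr

Replace each of the 16 characters of prrprpprprrprppr in place — rp pr pr rp pr rp rp pr rp pr pr rp pr rp rp pr — and concatenate.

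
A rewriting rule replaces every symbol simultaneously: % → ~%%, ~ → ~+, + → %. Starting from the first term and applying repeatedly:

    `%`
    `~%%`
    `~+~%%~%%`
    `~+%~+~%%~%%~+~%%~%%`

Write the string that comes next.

Applying the rule to each of the 19 symbols of ~+%~+~%%~%%~+~%%~%% gives the pieces ~+ % ~%% ~+ % ~+ ~%% ~%% ~+ ~%% ~%% ~+ % ~+ ~%% ~%% ~+ ~%% ~%%, which concatenate to the answer.

~+%~%%~+%~+~%%~%%~+~%%~%%~+%~+~%%~%%~+~%%~%%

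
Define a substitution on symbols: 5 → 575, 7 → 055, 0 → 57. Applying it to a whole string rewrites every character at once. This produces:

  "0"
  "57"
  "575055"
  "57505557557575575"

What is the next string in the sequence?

Applying the rule to each of the 17 symbols of 57505557557575575 gives the pieces 575 055 575 57 575 575 575 055 575 575 055 575 055 575 575 055 575, which concatenate to the answer.

57505557557575575575055575575055575055575575055575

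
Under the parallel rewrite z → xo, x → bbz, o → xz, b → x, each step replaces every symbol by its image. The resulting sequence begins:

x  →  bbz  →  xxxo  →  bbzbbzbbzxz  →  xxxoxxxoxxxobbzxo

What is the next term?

bbzbbzbbzxzbbzbbzbbzxzbbzbbzbbzxzxxxobbzxz

Replace each of the 17 characters of xxxoxxxoxxxobbzxo in place — bbz bbz bbz xz bbz bbz bbz xz bbz bbz bbz xz x x xo bbz xz — and concatenate.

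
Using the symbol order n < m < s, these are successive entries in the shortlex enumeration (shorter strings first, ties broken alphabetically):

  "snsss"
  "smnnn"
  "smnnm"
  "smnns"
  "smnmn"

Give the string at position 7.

smnms

Continuing the enumeration 2 steps past smnmn: smnmn → smnmm → (answer).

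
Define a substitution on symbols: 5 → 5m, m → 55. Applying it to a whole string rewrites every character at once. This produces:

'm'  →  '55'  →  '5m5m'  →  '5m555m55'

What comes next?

5m555m5m5m555m5m

Expanding 5m555m55: 5→5m, m→55, 5→5m, 5→5m, 5→5m, m→55, 5→5m, 5→5m. Concatenated: 5m 55 5m 5m 5m 55 5m 5m.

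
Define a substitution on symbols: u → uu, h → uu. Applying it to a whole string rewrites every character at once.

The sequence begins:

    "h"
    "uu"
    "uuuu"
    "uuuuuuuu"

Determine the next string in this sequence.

Apply φ to uuuuuuuu symbol by symbol: u→uu, u→uu, u→uu, u→uu, u→uu, u→uu, u→uu, u→uu; joined: uu uu uu uu uu uu uu uu.

uuuuuuuuuuuuuuuu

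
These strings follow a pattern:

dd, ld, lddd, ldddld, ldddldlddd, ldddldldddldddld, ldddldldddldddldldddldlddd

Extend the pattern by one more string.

ldddldldddldddldldddldldddldddldldddldddld

From term 3 onward, concatenate the last term with the second-to-last: ld·dd = lddd, lddd·ld = ldddld, …
So term 8 is ldddldldddldddldldddldlddd·ldddldldddldddld.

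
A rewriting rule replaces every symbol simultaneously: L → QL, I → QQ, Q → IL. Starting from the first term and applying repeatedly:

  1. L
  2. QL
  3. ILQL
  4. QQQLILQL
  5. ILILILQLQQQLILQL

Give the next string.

Replace each of the 16 characters of ILILILQLQQQLILQL in place — QQ QL QQ QL QQ QL IL QL IL IL IL QL QQ QL IL QL — and concatenate.

QQQLQQQLQQQLILQLILILILQLQQQLILQL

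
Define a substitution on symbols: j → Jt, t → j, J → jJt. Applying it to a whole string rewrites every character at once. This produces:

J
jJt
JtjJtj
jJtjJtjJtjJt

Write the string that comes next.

Expanding jJtjJtjJtjJt: j→Jt, J→jJt, t→j, j→Jt, J→jJt, t→j, j→Jt, J→jJt, t→j, j→Jt, J→jJt, t→j. Concatenated: Jt jJt j Jt jJt j Jt jJt j Jt jJt j.

JtjJtjJtjJtjJtjJtjJtjJtj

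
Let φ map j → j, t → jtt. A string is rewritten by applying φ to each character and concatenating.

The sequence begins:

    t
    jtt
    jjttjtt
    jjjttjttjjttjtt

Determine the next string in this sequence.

jjjjttjttjjttjttjjjttjttjjttjtt

Applying the rule to each of the 15 symbols of jjjttjttjjttjtt gives the pieces j j j jtt jtt j jtt jtt j j jtt jtt j jtt jtt, which concatenate to the answer.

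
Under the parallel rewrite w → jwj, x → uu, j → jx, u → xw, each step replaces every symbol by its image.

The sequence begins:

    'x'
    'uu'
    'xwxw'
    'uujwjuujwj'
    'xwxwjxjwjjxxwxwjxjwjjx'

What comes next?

Applying the rule to each of the 22 symbols of xwxwjxjwjjxxwxwjxjwjjx gives the pieces uu jwj uu jwj jx uu jx jwj jx jx uu uu jwj uu jwj jx uu jx jwj jx jx uu, which concatenate to the answer.

uujwjuujwjjxuujxjwjjxjxuuuujwjuujwjjxuujxjwjjxjxuu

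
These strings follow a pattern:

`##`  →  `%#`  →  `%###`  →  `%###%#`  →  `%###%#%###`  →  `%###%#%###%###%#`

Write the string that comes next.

%###%#%###%###%#%###%#%###

From term 3 onward, concatenate the last term with the second-to-last: %#·## = %###, %###·%# = %###%#, …
Continuing: %###%#%###%###%# · %###%#%### gives term 7.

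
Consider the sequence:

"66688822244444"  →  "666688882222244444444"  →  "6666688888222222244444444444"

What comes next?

Term n consists of n+1 6's, followed by n+1 8's, followed by 2n-1 2's, followed by 3n-1 4's, where the shown terms are n = 2, 3, 4.
Setting n = 5 gives 6, 6, 9, 14 characters in each block.

66666688888822222222244444444444444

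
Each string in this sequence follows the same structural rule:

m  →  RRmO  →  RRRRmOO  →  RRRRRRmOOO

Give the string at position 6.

RRRRRRRRRRmOOOOO

s(k+1) = RR·s(k)·O, so each term gains RR as a prefix and O as a suffix.
From RRRRRRmOOO, 2 further steps: RRRRRRmOOO → RRRRRRRRmOOOO → (answer).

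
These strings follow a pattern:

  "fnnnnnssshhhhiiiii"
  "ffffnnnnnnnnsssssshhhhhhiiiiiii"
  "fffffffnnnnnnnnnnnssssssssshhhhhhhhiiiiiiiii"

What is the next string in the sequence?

ffffffffffnnnnnnnnnnnnnnsssssssssssshhhhhhhhhhiiiiiiiiiii

The n-th term is 3n-2 f's then 3n+2 n's then 3n s's then 2n+2 h's then 2n+3 i's (n = 1, 2, …).
At n = 4 the blocks have lengths 10, 14, 12, 10, 11.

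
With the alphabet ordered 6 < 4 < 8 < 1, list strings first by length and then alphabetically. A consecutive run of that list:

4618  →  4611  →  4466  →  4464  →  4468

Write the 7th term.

Continuing the enumeration 2 steps past 4468: 4468 → 4461 → (answer).

4446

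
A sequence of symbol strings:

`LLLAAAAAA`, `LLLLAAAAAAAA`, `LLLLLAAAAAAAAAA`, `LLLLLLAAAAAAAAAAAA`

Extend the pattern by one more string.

LLLLLLLAAAAAAAAAAAAAA

The n-th term is n L's then 2n A's, where the shown terms are n = 3, 4, 5, 6.
For the next term, n = 7, so the run lengths are 7, 14.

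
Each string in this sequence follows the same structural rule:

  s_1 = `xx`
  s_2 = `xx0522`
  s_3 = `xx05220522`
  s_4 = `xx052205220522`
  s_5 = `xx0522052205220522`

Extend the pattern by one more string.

Each term is the previous one with 0522 appended.
One more step from xx0522052205220522 gives the answer.

xx05220522052205220522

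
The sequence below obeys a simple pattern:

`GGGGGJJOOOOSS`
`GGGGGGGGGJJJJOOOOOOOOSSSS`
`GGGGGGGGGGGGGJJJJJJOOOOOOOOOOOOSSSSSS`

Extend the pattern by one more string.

Each string has the form G^{4n+1} J^{2n} O^{4n} S^{2n} (n = 1, 2, …).
For the next term, n = 4, so the run lengths are 17, 8, 16, 8.

GGGGGGGGGGGGGGGGGJJJJJJJJOOOOOOOOOOOOOOOOSSSSSSSS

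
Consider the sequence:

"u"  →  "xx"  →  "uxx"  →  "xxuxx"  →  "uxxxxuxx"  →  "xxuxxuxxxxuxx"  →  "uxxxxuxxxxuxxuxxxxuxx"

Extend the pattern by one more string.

From term 3 onward, concatenate the second-to-last term with the last: u·xx = uxx, xx·uxx = xxuxx, …
The next term joins xxuxxuxxxxuxx and uxxxxuxxxxuxxuxxxxuxx.

xxuxxuxxxxuxxuxxxxuxxxxuxxuxxxxuxx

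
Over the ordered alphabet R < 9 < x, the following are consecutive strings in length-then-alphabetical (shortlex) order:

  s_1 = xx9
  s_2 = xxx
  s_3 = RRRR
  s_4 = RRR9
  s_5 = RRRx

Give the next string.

Treat RRRx as a base-3 numeral over the given alphabet and add one, carrying through any trailing x's.

RR9R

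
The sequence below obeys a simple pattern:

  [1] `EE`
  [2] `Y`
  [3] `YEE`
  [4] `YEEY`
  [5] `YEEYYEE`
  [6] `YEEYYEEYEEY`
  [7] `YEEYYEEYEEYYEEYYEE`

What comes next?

YEEYYEEYEEYYEEYYEEYEEYYEEYEEY

From term 3 onward, concatenate the last term with the second-to-last: Y·EE = YEE, YEE·Y = YEEY, …
So term 8 is YEEYYEEYEEYYEEYYEE·YEEYYEEYEEY.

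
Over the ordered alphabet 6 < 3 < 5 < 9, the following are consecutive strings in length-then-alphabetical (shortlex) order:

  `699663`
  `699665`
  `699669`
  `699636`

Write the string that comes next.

Treat 699636 as a base-4 numeral over the given alphabet and add one, carrying through any trailing 9's.

699633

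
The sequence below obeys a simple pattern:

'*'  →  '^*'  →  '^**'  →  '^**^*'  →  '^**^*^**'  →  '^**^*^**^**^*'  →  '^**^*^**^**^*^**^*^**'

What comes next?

^**^*^**^**^*^**^*^**^**^*^**^**^*

This is a Fibonacci-style word recurrence s(k) = s(k−1)·s(k−2): e.g. ^*·* = ^**.
So term 8 is ^**^*^**^**^*^**^*^**·^**^*^**^**^*.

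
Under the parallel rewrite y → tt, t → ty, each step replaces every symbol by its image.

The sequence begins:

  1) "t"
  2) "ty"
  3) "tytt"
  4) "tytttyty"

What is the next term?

tytttytytytttytt

Rewriting each symbol of tytttyty: t→ty, y→tt, t→ty, t→ty, t→ty, y→tt, t→ty, y→tt, which concatenates to ty tt ty ty ty tt ty tt.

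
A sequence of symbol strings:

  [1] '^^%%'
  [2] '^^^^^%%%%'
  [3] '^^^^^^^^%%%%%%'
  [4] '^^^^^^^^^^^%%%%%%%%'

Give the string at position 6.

The n-th term is 3n-1 ^'s then 2n %'s (n = 1, 2, …).
Setting n = 6 gives 17, 12 characters in each block.

^^^^^^^^^^^^^^^^^%%%%%%%%%%%%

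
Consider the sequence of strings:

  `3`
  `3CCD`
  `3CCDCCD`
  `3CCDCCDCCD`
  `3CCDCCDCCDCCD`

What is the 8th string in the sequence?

Each term is the previous one with CCD appended.
From 3CCDCCDCCDCCD, 3 further steps: 3CCDCCDCCDCCD → 3CCDCCDCCDCCDCCD → 3CCDCCDCCDCCDCCDCCD → (answer).

3CCDCCDCCDCCDCCDCCDCCD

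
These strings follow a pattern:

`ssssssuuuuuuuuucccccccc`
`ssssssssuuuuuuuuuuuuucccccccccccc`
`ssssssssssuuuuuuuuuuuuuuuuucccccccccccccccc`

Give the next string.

Each string has the form s^{2n+2} u^{4n+1} c^{4n}, where the shown terms are n = 2, 3, 4.
Setting n = 5 gives 12, 21, 20 characters in each block.

ssssssssssssuuuuuuuuuuuuuuuuuuuuucccccccccccccccccccc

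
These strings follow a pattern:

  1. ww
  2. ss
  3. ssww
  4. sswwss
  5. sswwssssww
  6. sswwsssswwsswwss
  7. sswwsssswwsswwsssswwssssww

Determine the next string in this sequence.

Each term (from the third on) is the previous term followed by the one before it: term 3 = ss·ww = ssww.
The next term joins sswwsssswwsswwsssswwssssww and sswwsssswwsswwss.

sswwsssswwsswwsssswwsssswwsswwsssswwsswwss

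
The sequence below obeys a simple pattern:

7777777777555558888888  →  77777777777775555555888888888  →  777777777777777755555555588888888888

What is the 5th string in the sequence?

77777777777777777777775555555555555888888888888888

Term n consists of 3n+1 7's, followed by 2n-1 5's, followed by 2n+1 8's, where the shown terms are n = 3, 4, 5.
At n = 7 the blocks have lengths 22, 13, 15.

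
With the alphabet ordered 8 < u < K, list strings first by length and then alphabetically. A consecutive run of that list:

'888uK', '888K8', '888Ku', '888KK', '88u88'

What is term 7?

88u8K

Continuing the enumeration 2 steps past 88u88: 88u88 → 88u8u → (answer).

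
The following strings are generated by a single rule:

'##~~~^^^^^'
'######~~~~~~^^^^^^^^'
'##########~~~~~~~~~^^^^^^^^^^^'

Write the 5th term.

##################~~~~~~~~~~~~~~~^^^^^^^^^^^^^^^^^

Reading off run lengths: # runs 2, 6, 10; ~ runs 3, 6, 9; ^ runs 5, 8, 11 — each is linear in n (n = 1, 2, …).
Setting n = 5 gives 18, 15, 17 characters in each block.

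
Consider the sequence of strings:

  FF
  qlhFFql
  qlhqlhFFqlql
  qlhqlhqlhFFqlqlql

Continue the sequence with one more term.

qlhqlhqlhqlhFFqlqlqlql

Every step adds qlh to the front and ql to the end of the previous string.
So the next term is qlh·qlhqlhqlhFFqlqlql·ql.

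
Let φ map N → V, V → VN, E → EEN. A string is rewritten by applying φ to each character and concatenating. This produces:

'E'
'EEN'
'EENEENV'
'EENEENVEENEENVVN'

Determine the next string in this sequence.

EENEENVEENEENVVNEENEENVEENEENVVNVNV

Applying the rule to each of the 16 symbols of EENEENVEENEENVVN gives the pieces EEN EEN V EEN EEN V VN EEN EEN V EEN EEN V VN VN V, which concatenate to the answer.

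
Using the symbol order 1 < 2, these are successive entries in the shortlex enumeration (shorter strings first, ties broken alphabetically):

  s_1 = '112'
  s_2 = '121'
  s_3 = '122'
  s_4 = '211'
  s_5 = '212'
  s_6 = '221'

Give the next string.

The successor of 221 increments the rightmost position that isn't already 2 and resets every position after it to 1.

222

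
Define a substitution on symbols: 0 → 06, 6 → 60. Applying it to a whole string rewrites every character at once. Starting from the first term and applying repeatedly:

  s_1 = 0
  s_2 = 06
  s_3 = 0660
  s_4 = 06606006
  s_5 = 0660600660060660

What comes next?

06606006600606606006066006606006

Applying the rule to each of the 16 symbols of 0660600660060660 gives the pieces 06 60 60 06 60 06 06 60 60 06 06 60 06 60 60 06, which concatenate to the answer.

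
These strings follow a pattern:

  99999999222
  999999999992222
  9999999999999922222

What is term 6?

9999999999999999999999922222222

Reading off run lengths: 9 runs 8, 11, 14; 2 runs 3, 4, 5 — each is linear in n, where the shown terms are n = 3, 4, 5.
Setting n = 8 gives 23, 8 characters in each block.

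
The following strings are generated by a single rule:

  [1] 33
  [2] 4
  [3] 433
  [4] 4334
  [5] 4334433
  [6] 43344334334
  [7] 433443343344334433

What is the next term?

43344334334433443343344334334

Each term (from the third on) is the previous term followed by the one before it: term 3 = 4·33 = 433.
The next term joins 433443343344334433 and 43344334334.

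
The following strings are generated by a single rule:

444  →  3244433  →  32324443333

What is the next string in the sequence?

323232444333333

Each term wraps the previous one in 32 on the left and 33 on the right.
One more step from 32324443333 gives the answer.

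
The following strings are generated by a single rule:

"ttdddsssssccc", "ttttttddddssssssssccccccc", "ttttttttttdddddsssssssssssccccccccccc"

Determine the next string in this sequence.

Each string has the form t^{4n-2} d^{n+2} s^{3n+2} c^{4n-1} (n = 1, 2, …).
At n = 4 the blocks have lengths 14, 6, 14, 15.

ttttttttttttttddddddssssssssssssssccccccccccccccc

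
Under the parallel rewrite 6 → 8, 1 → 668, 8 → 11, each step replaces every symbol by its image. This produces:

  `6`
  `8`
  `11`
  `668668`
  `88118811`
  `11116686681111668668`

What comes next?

6686686686688811881166866866866888118811

Replace each of the 20 characters of 11116686681111668668 in place — 668 668 668 668 8 8 11 8 8 11 668 668 668 668 8 8 11 8 8 11 — and concatenate.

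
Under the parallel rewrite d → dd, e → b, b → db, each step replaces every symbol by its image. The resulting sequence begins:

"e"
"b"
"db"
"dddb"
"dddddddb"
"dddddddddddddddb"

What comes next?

dddddddddddddddddddddddddddddddb

φ(dddddddddddddddb) expands symbol-by-symbol to dd dd dd dd dd dd dd dd dd dd dd dd dd dd dd db; joining the 16 pieces gives the next term.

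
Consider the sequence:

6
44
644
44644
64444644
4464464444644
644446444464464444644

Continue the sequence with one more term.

This is a Fibonacci-style word recurrence s(k) = s(k−2)·s(k−1): e.g. 6·44 = 644.
The next term joins 4464464444644 and 644446444464464444644.

4464464444644644446444464464444644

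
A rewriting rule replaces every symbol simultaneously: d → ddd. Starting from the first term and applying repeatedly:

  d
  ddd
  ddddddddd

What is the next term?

Rewriting each symbol of ddddddddd: d→ddd, d→ddd, d→ddd, d→ddd, d→ddd, d→ddd, d→ddd, d→ddd, d→ddd, which concatenates to ddd ddd ddd ddd ddd ddd ddd ddd ddd.

ddddddddddddddddddddddddddd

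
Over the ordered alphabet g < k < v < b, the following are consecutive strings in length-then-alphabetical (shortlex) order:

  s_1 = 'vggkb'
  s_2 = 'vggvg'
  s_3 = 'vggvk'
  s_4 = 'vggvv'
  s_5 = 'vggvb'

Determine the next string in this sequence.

The successor of vggvb increments the rightmost position that isn't already b and resets every position after it to g.

vggbg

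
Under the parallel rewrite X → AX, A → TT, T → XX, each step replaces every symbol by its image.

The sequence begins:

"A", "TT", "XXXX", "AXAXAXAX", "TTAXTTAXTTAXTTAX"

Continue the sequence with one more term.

Applying the rule to each of the 16 symbols of TTAXTTAXTTAXTTAX gives the pieces XX XX TT AX XX XX TT AX XX XX TT AX XX XX TT AX, which concatenate to the answer.

XXXXTTAXXXXXTTAXXXXXTTAXXXXXTTAX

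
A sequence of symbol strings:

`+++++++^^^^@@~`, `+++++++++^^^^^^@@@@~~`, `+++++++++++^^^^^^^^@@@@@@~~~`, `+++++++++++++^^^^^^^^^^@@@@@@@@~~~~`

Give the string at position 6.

Reading off run lengths: + runs 7, 9, 11, 13; ^ runs 4, 6, 8, 10; @ runs 2, 4, 6, 8; ~ runs 1, 2, 3, 4 — each is linear in n, where the shown terms are n = 2, 3, 4, 5.
For term 6, n = 7, so the run lengths are 17, 14, 12, 6.

+++++++++++++++++^^^^^^^^^^^^^^@@@@@@@@@@@@~~~~~~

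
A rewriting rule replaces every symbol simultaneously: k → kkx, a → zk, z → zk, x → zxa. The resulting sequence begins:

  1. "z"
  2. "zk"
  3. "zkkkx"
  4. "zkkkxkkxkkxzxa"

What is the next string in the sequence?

Rewriting the 14 symbols of zkkkxkkxkkxzxa one by one yields zk kkx kkx kkx zxa kkx kkx zxa kkx kkx zxa zk zxa zk; concatenated:

zkkkxkkxkkxzxakkxkkxzxakkxkkxzxazkzxazk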